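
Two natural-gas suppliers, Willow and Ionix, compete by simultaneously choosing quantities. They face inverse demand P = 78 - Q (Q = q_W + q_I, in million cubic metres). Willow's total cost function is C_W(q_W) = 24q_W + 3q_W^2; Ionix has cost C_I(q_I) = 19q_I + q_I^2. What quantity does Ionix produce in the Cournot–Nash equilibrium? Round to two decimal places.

13.48

Willow's profit: π_W = (78 - Q)q_W - (24q_W + 3q_W²). Setting ∂π_W/∂q_W = 0: 54 - 8q_W - (q_I) = 0.
Ionix's first-order condition: 59 - 4q_I - (q_W) = 0.
So q_W = (54 - q_I)/8 and q_I = (59 - q_W)/4.
Solving the pair: q_W = 157/31, q_I = 418/31.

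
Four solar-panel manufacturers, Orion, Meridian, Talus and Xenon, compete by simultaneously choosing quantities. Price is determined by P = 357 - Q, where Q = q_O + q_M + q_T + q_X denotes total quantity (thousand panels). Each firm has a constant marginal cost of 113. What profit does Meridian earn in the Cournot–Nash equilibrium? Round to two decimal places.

2381.44

A representative firm's profit is π_i = q_i(357 - Q) - 113q_i.
Setting ∂π_i/∂q_i = 0 with rivals' quantities fixed: 244 - 2q_i - Σ_{j≠i} q_j = 0.
By symmetry each firm produces the same amount; substituting Σ_{j≠i} q_j = 3q_i yields q_i = 244/5.
Price P = 357 - 976/5 = 809/5.
Meridian's profit: (809/5 - 113)·(244/5) = 2381.4400.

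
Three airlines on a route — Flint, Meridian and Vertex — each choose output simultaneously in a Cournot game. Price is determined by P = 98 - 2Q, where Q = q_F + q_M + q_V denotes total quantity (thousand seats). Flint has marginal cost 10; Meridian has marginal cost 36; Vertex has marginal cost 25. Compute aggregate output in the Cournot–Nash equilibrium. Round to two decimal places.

Flint's profit: π_F = (98 - 2Q)q_F - (10q_F). Setting ∂π_F/∂q_F = 0: 88 - 4q_F - 2(q_M + q_V) = 0.
Meridian's first-order condition: 62 - 4q_M - 2(q_F + q_V) = 0.
Vertex's first-order condition: 73 - 4q_V - 2(q_F + q_M) = 0.
Adding the 3 conditions: 223 − 4Q − 4Q = 0, i.e. Q = 223/8.
Back-substituting: q_F = (88 − 223/4)/2 = 129/8, q_M = (62 − 223/4)/2 = 25/8, q_V = (73 − 223/4)/2 = 69/8.
Total output Q = 129/8 + 25/8 + 69/8 = 223/8.

27.88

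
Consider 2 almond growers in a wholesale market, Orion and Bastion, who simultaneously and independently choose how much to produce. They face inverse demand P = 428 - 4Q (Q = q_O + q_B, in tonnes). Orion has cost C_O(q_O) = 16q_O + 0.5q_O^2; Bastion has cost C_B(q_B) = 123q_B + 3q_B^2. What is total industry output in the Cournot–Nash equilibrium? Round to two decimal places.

51.32

Orion's profit: π_O = (428 - 4Q)q_O - (16q_O + (1/2)q_O²). Setting ∂π_O/∂q_O = 0: 412 - 9q_O - 4(q_B) = 0.
Bastion's first-order condition: 305 - 14q_B - 4(q_O) = 0.
Best responses: q_O = (412 - 4q_B)/9, q_B = (305 - 4q_O)/14.
Solving the pair: q_O = 41.3455, q_B = 1097/110.
Total output Q = 41.3455 + 1097/110 = 1129/22.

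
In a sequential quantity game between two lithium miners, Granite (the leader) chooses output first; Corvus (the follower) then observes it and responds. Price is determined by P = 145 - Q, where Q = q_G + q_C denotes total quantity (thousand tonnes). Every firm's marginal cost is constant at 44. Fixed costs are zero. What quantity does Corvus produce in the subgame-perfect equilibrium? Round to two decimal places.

25.25

Solve by backward induction. Given q_G, the follower Corvus maximises π_C = (145 - q_G - q_C)q_C - 44q_C.
Follower FOC: 101 - q_G - 2q_C = 0, so q_C(q_G) = (101 - q_G)/2.
Granite substitutes q_C(q_G) into its own profit: π_G = q_G(145 - q_G - (101 - q_G)/2) - 44q_G = (189/2 - (1/2)q_G)q_G - 44q_G.
Leader FOC: 101/2 - q_G = 0, so q_G = 101/2.
Then q_C = (101 - 101/2)/2 = 101/4.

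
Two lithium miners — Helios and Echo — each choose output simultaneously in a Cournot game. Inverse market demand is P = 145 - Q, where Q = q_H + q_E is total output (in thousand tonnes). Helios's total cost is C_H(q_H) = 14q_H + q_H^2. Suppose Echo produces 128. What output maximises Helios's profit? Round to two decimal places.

With the rival's output fixed at 128, Helios's profit is π_H = (145 - 128 - q_H)q_H - (14q_H + q_H²) = (17 - q_H)q_H - (14q_H + q_H²).
∂π_H/∂q_H = 3 - 4q_H = 0, so q_H = 3/4.

0.75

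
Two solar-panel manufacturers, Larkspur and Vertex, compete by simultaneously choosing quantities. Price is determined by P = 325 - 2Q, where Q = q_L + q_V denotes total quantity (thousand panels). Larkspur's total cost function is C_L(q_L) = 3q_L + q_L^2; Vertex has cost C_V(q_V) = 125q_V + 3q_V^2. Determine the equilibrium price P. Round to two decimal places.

Larkspur's profit: π_L = (325 - 2Q)q_L - (3q_L + q_L²). Setting ∂π_L/∂q_L = 0: 322 - 6q_L - 2(q_V) = 0.
Vertex's profit: π_V = (325 - 2Q)q_V - (125q_V + 3q_V²). Setting ∂π_V/∂q_V = 0: 200 - 10q_V - 2(q_L) = 0.
Best responses: q_L = (322 - 2q_V)/6, q_V = (200 - 2q_L)/10.
Substituting one into the other gives q_L = 705/14 and q_V = 139/14.
Total output Q = 422/7, so price P = 325 - 2·(422/7) = 1431/7.

204.43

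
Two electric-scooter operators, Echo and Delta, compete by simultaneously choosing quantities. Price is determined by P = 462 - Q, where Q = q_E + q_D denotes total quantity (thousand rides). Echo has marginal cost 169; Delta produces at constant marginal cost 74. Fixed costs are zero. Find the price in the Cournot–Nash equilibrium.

235

Echo's profit: π_E = (462 - Q)q_E - (169q_E). Setting ∂π_E/∂q_E = 0: 293 - 2q_E - (q_D) = 0.
Delta's first-order condition: 388 - 2q_D - (q_E) = 0.
So q_E = (293 - q_D)/2 and q_D = (388 - q_E)/2.
Solving the pair: q_E = 66, q_D = 161.
Total output Q = 227, so price P = 462 - 227 = 235.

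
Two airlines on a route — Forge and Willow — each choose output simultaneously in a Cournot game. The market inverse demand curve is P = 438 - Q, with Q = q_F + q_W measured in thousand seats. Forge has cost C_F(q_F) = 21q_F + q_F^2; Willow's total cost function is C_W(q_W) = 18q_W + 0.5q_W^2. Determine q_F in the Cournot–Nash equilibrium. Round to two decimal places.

75.55

Forge's profit: π_F = (438 - Q)q_F - (21q_F + q_F²). Setting ∂π_F/∂q_F = 0: 417 - 4q_F - (q_W) = 0.
Willow's profit: π_W = (438 - Q)q_W - (18q_W + (1/2)q_W²). Setting ∂π_W/∂q_W = 0: 420 - 3q_W - (q_F) = 0.
So q_F = (417 - q_W)/4 and q_W = (420 - q_F)/3.
Solving the pair: q_F = 831/11, q_W = 1263/11.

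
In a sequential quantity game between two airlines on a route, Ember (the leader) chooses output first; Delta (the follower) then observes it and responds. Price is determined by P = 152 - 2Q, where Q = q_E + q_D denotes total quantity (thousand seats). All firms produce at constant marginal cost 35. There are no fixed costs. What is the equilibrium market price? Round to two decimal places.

64.25

The follower Delta best-responds to any q_E: π_D = (152 - 2Q)q_D - 35q_D.
Follower FOC: 117 - 2q_E - 4q_D = 0, so q_D(q_E) = (117 - 2q_E)/4.
The leader anticipates this reaction. Substituting into P = 152 - 2Q gives P = 187/2 - q_E, so π_E = (187/2 - q_E)q_E - 35q_E.
Maximising: ∂π_E/∂q_E = 117/2 - 2q_E = 0, giving q_E = 117/4.
Then q_D = (117 - 2·(117/4))/4 = 117/8.
Total output Q = 351/8, so price P = 152 - 2·(351/8) = 257/4.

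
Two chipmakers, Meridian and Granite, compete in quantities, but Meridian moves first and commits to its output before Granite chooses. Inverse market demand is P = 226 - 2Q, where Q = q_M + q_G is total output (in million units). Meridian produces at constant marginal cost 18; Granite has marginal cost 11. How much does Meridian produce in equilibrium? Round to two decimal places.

50.25

The follower Granite best-responds to any q_M: π_G = (226 - 2Q)q_G - 11q_G.
∂π_G/∂q_G = 215 - 2q_M - 4q_G = 0 gives the reaction function q_G = (215 - 2q_M)/4.
Meridian substitutes q_G(q_M) into its own profit: π_M = q_M(226 - 2q_M - (215 - 2q_M)/2) - 18q_M = (237/2 - q_M)q_M - 18q_M.
Maximising: ∂π_M/∂q_M = 201/2 - 2q_M = 0, giving q_M = 201/4.
Then q_G = (215 - 2·(201/4))/4 = 229/8.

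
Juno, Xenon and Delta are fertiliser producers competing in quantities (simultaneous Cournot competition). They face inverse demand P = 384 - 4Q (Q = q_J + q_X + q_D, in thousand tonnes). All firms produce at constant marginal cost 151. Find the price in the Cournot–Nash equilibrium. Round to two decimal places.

209.25

A representative firm's profit is π_i = q_i(384 - 4Q) - 151q_i.
Setting ∂π_i/∂q_i = 0 with rivals' quantities fixed: 233 - 8q_i - 4·Σ_{j≠i} q_j = 0.
By symmetry each firm produces the same amount; substituting Σ_{j≠i} q_j = 2q_i yields q_i = 233/16.
Total output Q = 699/16, so price P = 384 - 4·(699/16) = 837/4.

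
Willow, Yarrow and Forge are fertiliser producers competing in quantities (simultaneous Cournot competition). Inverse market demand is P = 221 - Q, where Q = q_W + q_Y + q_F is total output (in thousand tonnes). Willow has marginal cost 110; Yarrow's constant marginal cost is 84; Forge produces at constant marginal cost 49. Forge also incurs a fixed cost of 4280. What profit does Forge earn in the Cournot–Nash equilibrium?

Willow's profit: π_W = (221 - Q)q_W - (110q_W). Setting ∂π_W/∂q_W = 0: 111 - 2q_W - (q_Y + q_F) = 0.
Yarrow's first-order condition: 137 - 2q_Y - (q_W + q_F) = 0.
Forge's first-order condition: 172 - 2q_F - (q_W + q_Y) = 0.
Adding the 3 conditions: 420 − 2Q − 2Q = 0, i.e. Q = 105.
Back-substituting: q_W = (111 − 105) = 6, q_Y = (137 − 105) = 32, q_F = (172 − 105) = 67.
Price P = 221 - 105 = 116.
Forge's profit: (116 - 49)·67 - 4280 = 209.

209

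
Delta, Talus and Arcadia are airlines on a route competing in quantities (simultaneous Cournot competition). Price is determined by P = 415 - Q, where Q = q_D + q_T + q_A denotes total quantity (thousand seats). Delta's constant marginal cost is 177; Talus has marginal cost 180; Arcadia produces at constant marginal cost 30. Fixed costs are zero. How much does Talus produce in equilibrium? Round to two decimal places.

20.50

Delta's profit: π_D = (415 - Q)q_D - (177q_D). Setting ∂π_D/∂q_D = 0: 238 - 2q_D - (q_T + q_A) = 0.
Talus's profit: π_T = (415 - Q)q_T - (180q_T). Setting ∂π_T/∂q_T = 0: 235 - 2q_T - (q_D + q_A) = 0.
Arcadia's profit: π_A = (415 - Q)q_A - (30q_A). Setting ∂π_A/∂q_A = 0: 385 - 2q_A - (q_D + q_T) = 0.
Adding the 3 conditions: 858 − 2Q − 2Q = 0, i.e. Q = 429/2.
Back-substituting: q_D = (238 − 429/2) = 47/2, q_T = (235 − 429/2) = 41/2, q_A = (385 − 429/2) = 341/2.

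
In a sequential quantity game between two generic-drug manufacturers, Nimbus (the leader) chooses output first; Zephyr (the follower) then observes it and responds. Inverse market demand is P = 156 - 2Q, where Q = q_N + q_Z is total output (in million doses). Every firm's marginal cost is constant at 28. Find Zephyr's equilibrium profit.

512

The follower Zephyr best-responds to any q_N: π_Z = (156 - 2Q)q_Z - 28q_Z.
Follower FOC: 128 - 2q_N - 4q_Z = 0, so q_Z(q_N) = (128 - 2q_N)/4.
The leader anticipates this reaction. Substituting into P = 156 - 2Q gives P = 92 - q_N, so π_N = (92 - q_N)q_N - 28q_N.
The leader's first-order condition 64 - 2q_N = 0 yields q_N = 32.
Then q_Z = (128 - 2·32)/4 = 16.
Price P = 156 - 2·48 = 60.
Zephyr's profit: (60 - 28)·16 = 512.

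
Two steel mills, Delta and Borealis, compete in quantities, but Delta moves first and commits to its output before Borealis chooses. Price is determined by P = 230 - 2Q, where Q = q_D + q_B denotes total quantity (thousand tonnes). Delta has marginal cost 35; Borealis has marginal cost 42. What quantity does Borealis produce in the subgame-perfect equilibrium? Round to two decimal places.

21.75

The follower Borealis best-responds to any q_D: π_B = (230 - 2Q)q_B - 42q_B.
Follower FOC: 188 - 2q_D - 4q_B = 0, so q_B(q_D) = (188 - 2q_D)/4.
Delta substitutes q_B(q_D) into its own profit: π_D = q_D(230 - 2q_D - (188 - 2q_D)/2) - 35q_D = (136 - q_D)q_D - 35q_D.
Leader FOC: 101 - 2q_D = 0, so q_D = 101/2.
Then q_B = (188 - 2·(101/2))/4 = 87/4.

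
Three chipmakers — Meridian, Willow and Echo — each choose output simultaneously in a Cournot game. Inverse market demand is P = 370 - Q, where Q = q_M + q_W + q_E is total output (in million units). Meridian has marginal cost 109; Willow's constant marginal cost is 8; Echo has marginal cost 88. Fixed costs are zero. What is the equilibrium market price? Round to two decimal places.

143.75

Meridian's profit: π_M = (370 - Q)q_M - (109q_M). Setting ∂π_M/∂q_M = 0: 261 - 2q_M - (q_W + q_E) = 0.
Willow's profit: π_W = (370 - Q)q_W - (8q_W). Setting ∂π_W/∂q_W = 0: 362 - 2q_W - (q_M + q_E) = 0.
Echo's first-order condition: 282 - 2q_E - (q_M + q_W) = 0.
Adding the 3 conditions: 905 − 2Q − 2Q = 0, i.e. Q = 905/4.
Back-substituting: q_M = (261 − 905/4) = 139/4, q_W = (362 − 905/4) = 543/4, q_E = (282 − 905/4) = 223/4.
Total output Q = 905/4, so price P = 370 - 905/4 = 575/4.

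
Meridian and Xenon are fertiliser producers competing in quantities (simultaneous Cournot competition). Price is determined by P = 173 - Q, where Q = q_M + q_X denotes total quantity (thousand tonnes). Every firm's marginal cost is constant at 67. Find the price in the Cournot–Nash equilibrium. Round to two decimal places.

102.33

A representative firm's profit is π_i = q_i(173 - Q) - 67q_i.
First-order condition (treating rivals' output as given): 106 - 2q_i - q_j = 0.
By symmetry each firm produces the same amount; substituting q_j = q_i yields q_i = 106/3.
Total output Q = 212/3, so price P = 173 - 212/3 = 307/3.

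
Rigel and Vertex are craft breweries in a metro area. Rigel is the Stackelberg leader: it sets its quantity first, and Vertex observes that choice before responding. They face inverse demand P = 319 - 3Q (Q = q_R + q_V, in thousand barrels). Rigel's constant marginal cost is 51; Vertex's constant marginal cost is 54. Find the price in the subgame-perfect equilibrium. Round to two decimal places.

118.75

The follower Vertex best-responds to any q_R: π_V = (319 - 3Q)q_V - 54q_V.
Setting the follower's marginal profit to zero, 265 - 3q_R - 6q_V = 0, i.e. q_V = (265 - 3q_R)/6.
Rigel substitutes q_V(q_R) into its own profit: π_R = q_R(319 - 3q_R - (265 - 3q_R)/2) - 51q_R = (373/2 - (3/2)q_R)q_R - 51q_R.
The leader's first-order condition 271/2 - 3q_R = 0 yields q_R = 271/6.
Then q_V = (265 - 3·(271/6))/6 = 259/12.
Total output Q = 267/4, so price P = 319 - 3·(267/4) = 475/4.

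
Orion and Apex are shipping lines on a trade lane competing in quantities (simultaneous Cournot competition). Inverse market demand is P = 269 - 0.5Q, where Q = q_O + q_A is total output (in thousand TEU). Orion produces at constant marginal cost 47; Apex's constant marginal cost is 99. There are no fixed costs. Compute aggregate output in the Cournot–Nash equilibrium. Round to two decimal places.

261.33

Orion's profit: π_O = (269 - 0.5Q)q_O - (47q_O). Setting ∂π_O/∂q_O = 0: 222 - q_O - (1/2)(q_A) = 0.
Apex's first-order condition: 170 - q_A - (1/2)(q_O) = 0.
So q_O = (222 - (1/2)q_A) and q_A = (170 - (1/2)q_O).
Substituting one into the other gives q_O = 548/3 and q_A = 236/3.
Total output Q = 548/3 + 236/3 = 784/3.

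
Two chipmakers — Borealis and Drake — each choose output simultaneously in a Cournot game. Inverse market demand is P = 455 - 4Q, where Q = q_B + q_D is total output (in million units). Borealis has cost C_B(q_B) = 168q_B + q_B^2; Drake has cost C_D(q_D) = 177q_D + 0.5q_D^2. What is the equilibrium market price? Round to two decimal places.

287.27

Borealis's profit: π_B = (455 - 4Q)q_B - (168q_B + q_B²). Setting ∂π_B/∂q_B = 0: 287 - 10q_B - 4(q_D) = 0.
Drake's profit: π_D = (455 - 4Q)q_D - (177q_D + (1/2)q_D²). Setting ∂π_D/∂q_D = 0: 278 - 9q_D - 4(q_B) = 0.
So q_B = (287 - 4q_D)/10 and q_D = (278 - 4q_B)/9.
Substituting one into the other gives q_B = 1471/74 and q_D = 816/37.
Total output Q = 41.9324, so price P = 455 - 4·41.9324 = 287.2703.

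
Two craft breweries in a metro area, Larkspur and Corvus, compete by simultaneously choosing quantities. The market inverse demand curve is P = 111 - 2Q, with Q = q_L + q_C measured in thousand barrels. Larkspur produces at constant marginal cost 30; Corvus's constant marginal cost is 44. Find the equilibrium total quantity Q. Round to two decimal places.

24.67

Larkspur's profit: π_L = (111 - 2Q)q_L - (30q_L). Setting ∂π_L/∂q_L = 0: 81 - 4q_L - 2(q_C) = 0.
Corvus's profit: π_C = (111 - 2Q)q_C - (44q_C). Setting ∂π_C/∂q_C = 0: 67 - 4q_C - 2(q_L) = 0.
So q_L = (81 - 2q_C)/4 and q_C = (67 - 2q_L)/4.
Substituting one into the other gives q_L = 95/6 and q_C = 53/6.
Total output Q = 95/6 + 53/6 = 74/3.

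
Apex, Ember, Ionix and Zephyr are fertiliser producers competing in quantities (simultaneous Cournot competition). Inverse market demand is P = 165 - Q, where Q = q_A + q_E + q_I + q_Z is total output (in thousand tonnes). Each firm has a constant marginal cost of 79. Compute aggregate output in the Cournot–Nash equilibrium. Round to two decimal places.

A representative firm's profit is π_i = q_i(165 - Q) - 79q_i.
First-order condition (treating rivals' output as given): 86 - 2q_i - Σ_{j≠i} q_j = 0.
With identical firms every q_j equals q_i, so Σ_{j≠i} q_j = 3q_i and 86 = 5q_i, giving q_i = 86/5.
Total output Q = 86/5 + 86/5 + 86/5 + 86/5 = 344/5.

68.80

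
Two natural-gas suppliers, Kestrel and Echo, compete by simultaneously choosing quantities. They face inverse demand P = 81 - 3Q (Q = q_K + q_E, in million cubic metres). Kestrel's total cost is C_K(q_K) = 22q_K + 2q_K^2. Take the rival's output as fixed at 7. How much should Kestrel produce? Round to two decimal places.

With the rival's output fixed at 7, Kestrel's profit is π_K = (81 - 3·7 - 3q_K)q_K - (22q_K + 2q_K²) = (60 - 3q_K)q_K - (22q_K + 2q_K²).
∂π_K/∂q_K = 38 - 10q_K = 0, so q_K = 19/5.

3.80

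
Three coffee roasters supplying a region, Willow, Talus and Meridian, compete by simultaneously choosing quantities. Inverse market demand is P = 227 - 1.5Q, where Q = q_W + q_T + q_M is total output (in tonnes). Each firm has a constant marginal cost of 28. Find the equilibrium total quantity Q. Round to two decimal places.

A representative firm's profit is π_i = q_i(227 - 1.5Q) - 28q_i.
First-order condition (treating rivals' output as given): 199 - 3q_i - (3/2)·Σ_{j≠i} q_j = 0.
By symmetry each firm produces the same amount; substituting Σ_{j≠i} q_j = 2q_i yields q_i = 199/6.
Total output Q = 199/6 + 199/6 + 199/6 = 199/2.

99.50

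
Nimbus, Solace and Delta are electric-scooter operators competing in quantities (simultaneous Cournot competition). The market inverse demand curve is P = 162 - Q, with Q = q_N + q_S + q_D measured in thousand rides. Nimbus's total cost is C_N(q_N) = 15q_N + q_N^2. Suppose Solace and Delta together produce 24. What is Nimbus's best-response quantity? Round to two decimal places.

With rivals' combined output fixed at 24, Nimbus's profit is π_N = (162 - 24 - q_N)q_N - (15q_N + q_N²) = (138 - q_N)q_N - (15q_N + q_N²).
∂π_N/∂q_N = 123 - 4q_N = 0, so q_N = 123/4.

30.75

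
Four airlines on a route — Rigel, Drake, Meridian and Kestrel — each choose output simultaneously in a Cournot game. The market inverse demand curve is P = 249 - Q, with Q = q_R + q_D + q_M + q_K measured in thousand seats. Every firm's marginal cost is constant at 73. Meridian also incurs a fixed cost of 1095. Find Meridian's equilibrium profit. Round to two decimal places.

A representative firm's profit is π_i = q_i(249 - Q) - 73q_i.
Setting ∂π_i/∂q_i = 0 with rivals' quantities fixed: 176 - 2q_i - Σ_{j≠i} q_j = 0.
With identical firms every q_j equals q_i, so Σ_{j≠i} q_j = 3q_i and 176 = 5q_i, giving q_i = 176/5.
Price P = 249 - 704/5 = 541/5.
Meridian's profit: (541/5 - 73)·(176/5) - 1095 = 144.0400.

144.04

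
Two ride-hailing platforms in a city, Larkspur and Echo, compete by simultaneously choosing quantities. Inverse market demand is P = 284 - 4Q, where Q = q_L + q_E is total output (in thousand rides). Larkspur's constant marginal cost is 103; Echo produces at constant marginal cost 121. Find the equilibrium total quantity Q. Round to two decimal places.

28.67

Larkspur's profit: π_L = (284 - 4Q)q_L - (103q_L). Setting ∂π_L/∂q_L = 0: 181 - 8q_L - 4(q_E) = 0.
Echo's first-order condition: 163 - 8q_E - 4(q_L) = 0.
Rearranging gives the reaction functions q_L = (181 - 4q_E)/8 and q_E = (163 - 4q_L)/8.
Solving the pair: q_L = 199/12, q_E = 145/12.
Total output Q = 199/12 + 145/12 = 86/3.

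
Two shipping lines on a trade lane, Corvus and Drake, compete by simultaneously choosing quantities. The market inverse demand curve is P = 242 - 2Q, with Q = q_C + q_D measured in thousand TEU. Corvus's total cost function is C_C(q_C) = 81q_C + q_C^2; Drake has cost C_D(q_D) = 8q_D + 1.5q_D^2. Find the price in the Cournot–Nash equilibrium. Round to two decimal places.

150.37

Corvus's profit: π_C = (242 - 2Q)q_C - (81q_C + q_C²). Setting ∂π_C/∂q_C = 0: 161 - 6q_C - 2(q_D) = 0.
Drake's first-order condition: 234 - 7q_D - 2(q_C) = 0.
Best responses: q_C = (161 - 2q_D)/6, q_D = (234 - 2q_C)/7.
Substituting one into the other gives q_C = 659/38 and q_D = 541/19.
Total output Q = 1741/38, so price P = 242 - 2·(1741/38) = 150.3684.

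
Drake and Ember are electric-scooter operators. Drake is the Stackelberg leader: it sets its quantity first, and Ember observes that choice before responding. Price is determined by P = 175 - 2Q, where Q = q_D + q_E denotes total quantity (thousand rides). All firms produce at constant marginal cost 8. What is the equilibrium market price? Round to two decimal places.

The follower Ember best-responds to any q_D: π_E = (175 - 2Q)q_E - 8q_E.
∂π_E/∂q_E = 167 - 2q_D - 4q_E = 0 gives the reaction function q_E = (167 - 2q_D)/4.
The leader anticipates this reaction. Substituting into P = 175 - 2Q gives P = 183/2 - q_D, so π_D = (183/2 - q_D)q_D - 8q_D.
Maximising: ∂π_D/∂q_D = 167/2 - 2q_D = 0, giving q_D = 167/4.
Then q_E = (167 - 2·(167/4))/4 = 167/8.
Total output Q = 501/8, so price P = 175 - 2·(501/8) = 199/4.

49.75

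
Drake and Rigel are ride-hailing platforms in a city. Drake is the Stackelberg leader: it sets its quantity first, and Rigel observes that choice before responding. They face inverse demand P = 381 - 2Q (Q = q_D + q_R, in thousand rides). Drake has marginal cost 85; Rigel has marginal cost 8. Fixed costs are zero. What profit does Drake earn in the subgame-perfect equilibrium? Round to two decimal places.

Solve by backward induction. Given q_D, the follower Rigel maximises π_R = (381 - 2q_D - 2q_R)q_R - 8q_R.
∂π_R/∂q_R = 373 - 2q_D - 4q_R = 0 gives the reaction function q_R = (373 - 2q_D)/4.
The leader anticipates this reaction. Substituting into P = 381 - 2Q gives P = 389/2 - q_D, so π_D = (389/2 - q_D)q_D - 85q_D.
The leader's first-order condition 219/2 - 2q_D = 0 yields q_D = 219/4.
Then q_R = (373 - 2·(219/4))/4 = 527/8.
Price P = 381 - 2·(965/8) = 559/4.
Drake's profit: (559/4 - 85)·(219/4) = 2997.5625.

2997.56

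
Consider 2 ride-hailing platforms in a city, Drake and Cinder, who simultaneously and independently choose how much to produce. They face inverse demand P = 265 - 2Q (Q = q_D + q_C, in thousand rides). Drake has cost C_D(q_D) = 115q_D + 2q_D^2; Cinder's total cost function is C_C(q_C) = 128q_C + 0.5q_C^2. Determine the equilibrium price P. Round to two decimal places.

194.33

Drake's profit: π_D = (265 - 2Q)q_D - (115q_D + 2q_D²). Setting ∂π_D/∂q_D = 0: 150 - 8q_D - 2(q_C) = 0.
Cinder's profit: π_C = (265 - 2Q)q_C - (128q_C + (1/2)q_C²). Setting ∂π_C/∂q_C = 0: 137 - 5q_C - 2(q_D) = 0.
Rearranging gives the reaction functions q_D = (150 - 2q_C)/8 and q_C = (137 - 2q_D)/5.
Solving the pair: q_D = 119/9, q_C = 199/9.
Total output Q = 106/3, so price P = 265 - 2·(106/3) = 583/3.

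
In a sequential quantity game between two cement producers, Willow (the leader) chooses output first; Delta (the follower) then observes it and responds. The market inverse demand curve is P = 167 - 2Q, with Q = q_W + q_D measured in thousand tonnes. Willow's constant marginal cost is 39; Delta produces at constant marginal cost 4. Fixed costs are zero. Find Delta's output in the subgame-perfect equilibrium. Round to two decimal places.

Solve by backward induction. Given q_W, the follower Delta maximises π_D = (167 - 2q_W - 2q_D)q_D - 4q_D.
Setting the follower's marginal profit to zero, 163 - 2q_W - 4q_D = 0, i.e. q_D = (163 - 2q_W)/4.
Willow substitutes q_D(q_W) into its own profit: π_W = q_W(167 - 2q_W - (163 - 2q_W)/2) - 39q_W = (171/2 - q_W)q_W - 39q_W.
Maximising: ∂π_W/∂q_W = 93/2 - 2q_W = 0, giving q_W = 93/4.
Then q_D = (163 - 2·(93/4))/4 = 233/8.

29.13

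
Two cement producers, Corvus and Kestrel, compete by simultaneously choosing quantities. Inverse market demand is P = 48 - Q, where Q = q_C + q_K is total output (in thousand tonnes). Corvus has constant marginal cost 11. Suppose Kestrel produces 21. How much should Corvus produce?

8

With the rival's output fixed at 21, Corvus's profit is π_C = (48 - 21 - q_C)q_C - (11q_C) = (27 - q_C)q_C - (11q_C).
∂π_C/∂q_C = 16 - 2q_C = 0, so q_C = 8.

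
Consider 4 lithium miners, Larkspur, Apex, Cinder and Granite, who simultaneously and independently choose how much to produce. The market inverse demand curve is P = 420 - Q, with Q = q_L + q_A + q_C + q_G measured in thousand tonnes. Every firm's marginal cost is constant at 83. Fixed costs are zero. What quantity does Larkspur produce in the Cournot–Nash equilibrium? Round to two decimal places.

Each firm earns π_i = (420 - Q)q_i - 83q_i.
Setting ∂π_i/∂q_i = 0 with rivals' quantities fixed: 337 - 2q_i - Σ_{j≠i} q_j = 0.
By symmetry each firm produces the same amount; substituting Σ_{j≠i} q_j = 3q_i yields q_i = 337/5.

67.40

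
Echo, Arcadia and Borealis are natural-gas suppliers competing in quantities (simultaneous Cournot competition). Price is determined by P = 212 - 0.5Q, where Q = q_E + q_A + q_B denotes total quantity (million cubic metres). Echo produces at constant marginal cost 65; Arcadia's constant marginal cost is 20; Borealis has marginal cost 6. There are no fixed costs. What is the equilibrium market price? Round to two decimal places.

75.75

Echo's profit: π_E = (212 - 0.5Q)q_E - (65q_E). Setting ∂π_E/∂q_E = 0: 147 - q_E - (1/2)(q_A + q_B) = 0.
Arcadia's profit: π_A = (212 - 0.5Q)q_A - (20q_A). Setting ∂π_A/∂q_A = 0: 192 - q_A - (1/2)(q_E + q_B) = 0.
Borealis's first-order condition: 206 - q_B - (1/2)(q_E + q_A) = 0.
Adding the 3 conditions: 545 − Q − Q = 0, i.e. Q = 545/2.
Back-substituting: q_E = (147 − 545/4)/(1/2) = 43/2, q_A = (192 − 545/4)/(1/2) = 223/2, q_B = (206 − 545/4)/(1/2) = 279/2.
Total output Q = 545/2, so price P = 212 - (1/2)·(545/2) = 303/4.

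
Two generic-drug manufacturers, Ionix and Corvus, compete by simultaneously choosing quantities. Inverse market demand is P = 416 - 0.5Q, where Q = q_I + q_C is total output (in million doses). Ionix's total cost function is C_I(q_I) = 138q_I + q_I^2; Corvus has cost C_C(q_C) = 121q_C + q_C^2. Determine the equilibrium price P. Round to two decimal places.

334.14

Ionix's profit: π_I = (416 - 0.5Q)q_I - (138q_I + q_I²). Setting ∂π_I/∂q_I = 0: 278 - 3q_I - (1/2)(q_C) = 0.
Corvus's profit: π_C = (416 - 0.5Q)q_C - (121q_C + q_C²). Setting ∂π_C/∂q_C = 0: 295 - 3q_C - (1/2)(q_I) = 0.
So q_I = (278 - (1/2)q_C)/3 and q_C = (295 - (1/2)q_I)/3.
Solving the pair: q_I = 78.4571, q_C = 85.2571.
Total output Q = 1146/7, so price P = 416 - (1/2)·(1146/7) = 334.1429.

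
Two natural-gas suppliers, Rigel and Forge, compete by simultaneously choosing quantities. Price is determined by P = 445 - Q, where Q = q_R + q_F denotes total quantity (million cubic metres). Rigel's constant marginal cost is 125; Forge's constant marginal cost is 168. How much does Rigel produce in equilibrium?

Rigel's profit: π_R = (445 - Q)q_R - (125q_R). Setting ∂π_R/∂q_R = 0: 320 - 2q_R - (q_F) = 0.
Forge's first-order condition: 277 - 2q_F - (q_R) = 0.
Rearranging gives the reaction functions q_R = (320 - q_F)/2 and q_F = (277 - q_R)/2.
Substituting one into the other gives q_R = 121 and q_F = 78.

121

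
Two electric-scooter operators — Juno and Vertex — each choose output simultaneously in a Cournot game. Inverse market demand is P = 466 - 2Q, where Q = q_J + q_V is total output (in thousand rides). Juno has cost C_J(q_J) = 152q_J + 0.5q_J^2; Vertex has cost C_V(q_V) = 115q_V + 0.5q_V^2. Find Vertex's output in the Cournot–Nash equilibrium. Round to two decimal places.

53.67

Juno's profit: π_J = (466 - 2Q)q_J - (152q_J + (1/2)q_J²). Setting ∂π_J/∂q_J = 0: 314 - 5q_J - 2(q_V) = 0.
Vertex's profit: π_V = (466 - 2Q)q_V - (115q_V + (1/2)q_V²). Setting ∂π_V/∂q_V = 0: 351 - 5q_V - 2(q_J) = 0.
Rearranging gives the reaction functions q_J = (314 - 2q_V)/5 and q_V = (351 - 2q_J)/5.
Solving the pair: q_J = 124/3, q_V = 161/3.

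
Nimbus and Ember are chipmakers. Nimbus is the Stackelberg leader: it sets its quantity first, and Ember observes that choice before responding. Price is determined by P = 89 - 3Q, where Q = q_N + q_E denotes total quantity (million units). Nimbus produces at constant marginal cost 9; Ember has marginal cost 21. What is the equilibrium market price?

32

Solve by backward induction. Given q_N, the follower Ember maximises π_E = (89 - 3q_N - 3q_E)q_E - 21q_E.
Setting the follower's marginal profit to zero, 68 - 3q_N - 6q_E = 0, i.e. q_E = (68 - 3q_N)/6.
Nimbus substitutes q_E(q_N) into its own profit: π_N = q_N(89 - 3q_N - (68 - 3q_N)/2) - 9q_N = (55 - (3/2)q_N)q_N - 9q_N.
The leader's first-order condition 46 - 3q_N = 0 yields q_N = 46/3.
Then q_E = (68 - 3·(46/3))/6 = 11/3.
Total output Q = 19, so price P = 89 - 3·19 = 32.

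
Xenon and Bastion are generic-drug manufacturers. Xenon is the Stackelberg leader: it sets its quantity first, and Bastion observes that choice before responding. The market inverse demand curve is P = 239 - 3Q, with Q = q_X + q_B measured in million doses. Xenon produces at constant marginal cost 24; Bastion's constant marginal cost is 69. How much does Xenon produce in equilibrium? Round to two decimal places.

43.33

Solve by backward induction. Given q_X, the follower Bastion maximises π_B = (239 - 3q_X - 3q_B)q_B - 69q_B.
∂π_B/∂q_B = 170 - 3q_X - 6q_B = 0 gives the reaction function q_B = (170 - 3q_X)/6.
The leader anticipates this reaction. Substituting into P = 239 - 3Q gives P = 154 - (3/2)q_X, so π_X = (154 - (3/2)q_X)q_X - 24q_X.
Maximising: ∂π_X/∂q_X = 130 - 3q_X = 0, giving q_X = 130/3.
Then q_B = (170 - 3·(130/3))/6 = 20/3.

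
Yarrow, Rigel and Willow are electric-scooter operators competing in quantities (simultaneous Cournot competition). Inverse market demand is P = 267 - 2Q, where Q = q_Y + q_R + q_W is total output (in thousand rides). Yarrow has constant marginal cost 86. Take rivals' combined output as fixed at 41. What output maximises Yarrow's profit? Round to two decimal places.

24.75

With rivals' combined output fixed at 41, Yarrow's profit is π_Y = (267 - 2·41 - 2q_Y)q_Y - (86q_Y) = (185 - 2q_Y)q_Y - (86q_Y).
∂π_Y/∂q_Y = 99 - 4q_Y = 0, so q_Y = 99/4.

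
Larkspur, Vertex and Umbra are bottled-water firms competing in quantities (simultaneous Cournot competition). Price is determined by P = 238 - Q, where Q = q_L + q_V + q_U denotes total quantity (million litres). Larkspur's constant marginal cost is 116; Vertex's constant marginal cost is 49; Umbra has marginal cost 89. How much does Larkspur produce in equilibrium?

7

Larkspur's profit: π_L = (238 - Q)q_L - (116q_L). Setting ∂π_L/∂q_L = 0: 122 - 2q_L - (q_V + q_U) = 0.
Vertex's first-order condition: 189 - 2q_V - (q_L + q_U) = 0.
Umbra's first-order condition: 149 - 2q_U - (q_L + q_V) = 0.
Summing all 3 equations gives 460 − 4Q = 0, hence Q = 115.
Back-substituting: q_L = (122 − 115) = 7, q_V = (189 − 115) = 74, q_U = (149 − 115) = 34.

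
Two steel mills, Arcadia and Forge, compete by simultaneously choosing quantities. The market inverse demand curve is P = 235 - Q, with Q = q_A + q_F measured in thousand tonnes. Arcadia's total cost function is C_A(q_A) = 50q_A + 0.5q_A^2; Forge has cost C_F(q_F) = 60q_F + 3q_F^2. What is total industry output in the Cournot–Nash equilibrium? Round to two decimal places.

Arcadia's profit: π_A = (235 - Q)q_A - (50q_A + (1/2)q_A²). Setting ∂π_A/∂q_A = 0: 185 - 3q_A - (q_F) = 0.
Forge's profit: π_F = (235 - Q)q_F - (60q_F + 3q_F²). Setting ∂π_F/∂q_F = 0: 175 - 8q_F - (q_A) = 0.
Rearranging gives the reaction functions q_A = (185 - q_F)/3 and q_F = (175 - q_A)/8.
Substituting one into the other gives q_A = 1305/23 and q_F = 340/23.
Total output Q = 1305/23 + 340/23 = 1645/23.

71.52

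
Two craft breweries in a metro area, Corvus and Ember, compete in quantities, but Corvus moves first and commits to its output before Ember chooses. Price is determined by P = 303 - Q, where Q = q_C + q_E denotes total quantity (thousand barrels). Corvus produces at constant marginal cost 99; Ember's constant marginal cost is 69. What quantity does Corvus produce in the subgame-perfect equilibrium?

The follower Ember best-responds to any q_C: π_E = (303 - Q)q_E - 69q_E.
∂π_E/∂q_E = 234 - q_C - 2q_E = 0 gives the reaction function q_E = (234 - q_C)/2.
Corvus substitutes q_E(q_C) into its own profit: π_C = q_C(303 - q_C - (234 - q_C)/2) - 99q_C = (186 - (1/2)q_C)q_C - 99q_C.
Leader FOC: 87 - q_C = 0, so q_C = 87.
Then q_E = (234 - 87)/2 = 147/2.

87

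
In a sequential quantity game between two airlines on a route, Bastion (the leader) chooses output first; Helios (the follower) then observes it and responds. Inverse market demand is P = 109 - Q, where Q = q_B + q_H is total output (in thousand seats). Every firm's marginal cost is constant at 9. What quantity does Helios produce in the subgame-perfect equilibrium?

25

Solve by backward induction. Given q_B, the follower Helios maximises π_H = (109 - q_B - q_H)q_H - 9q_H.
∂π_H/∂q_H = 100 - q_B - 2q_H = 0 gives the reaction function q_H = (100 - q_B)/2.
Bastion substitutes q_H(q_B) into its own profit: π_B = q_B(109 - q_B - (100 - q_B)/2) - 9q_B = (59 - (1/2)q_B)q_B - 9q_B.
The leader's first-order condition 50 - q_B = 0 yields q_B = 50.
Then q_H = (100 - 50)/2 = 25.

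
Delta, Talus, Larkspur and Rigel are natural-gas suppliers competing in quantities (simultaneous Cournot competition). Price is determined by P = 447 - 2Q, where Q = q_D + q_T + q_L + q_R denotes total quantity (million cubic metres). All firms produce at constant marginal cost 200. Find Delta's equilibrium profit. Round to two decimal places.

A representative firm's profit is π_i = q_i(447 - 2Q) - 200q_i.
Setting ∂π_i/∂q_i = 0 with rivals' quantities fixed: 247 - 4q_i - 2·Σ_{j≠i} q_j = 0.
By symmetry each firm produces the same amount; substituting Σ_{j≠i} q_j = 3q_i yields q_i = 247/10.
Price P = 447 - 2·(494/5) = 1247/5.
Delta's profit: (1247/5 - 200)·(247/10) = 1220.1800.

1220.18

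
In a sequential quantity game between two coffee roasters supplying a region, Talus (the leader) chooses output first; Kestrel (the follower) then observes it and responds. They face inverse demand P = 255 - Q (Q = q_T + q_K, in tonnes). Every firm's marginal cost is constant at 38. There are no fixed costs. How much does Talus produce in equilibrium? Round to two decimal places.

108.50

The follower Kestrel best-responds to any q_T: π_K = (255 - Q)q_K - 38q_K.
Follower FOC: 217 - q_T - 2q_K = 0, so q_K(q_T) = (217 - q_T)/2.
The leader anticipates this reaction. Substituting into P = 255 - Q gives P = 293/2 - (1/2)q_T, so π_T = (293/2 - (1/2)q_T)q_T - 38q_T.
The leader's first-order condition 217/2 - q_T = 0 yields q_T = 217/2.
Then q_K = (217 - 217/2)/2 = 217/4.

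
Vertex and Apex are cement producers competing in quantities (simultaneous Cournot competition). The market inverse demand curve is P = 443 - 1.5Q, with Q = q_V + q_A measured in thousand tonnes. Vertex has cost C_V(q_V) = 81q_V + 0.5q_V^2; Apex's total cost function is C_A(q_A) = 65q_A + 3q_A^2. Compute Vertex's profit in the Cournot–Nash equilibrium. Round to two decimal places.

12714.81

Vertex's profit: π_V = (443 - 1.5Q)q_V - (81q_V + (1/2)q_V²). Setting ∂π_V/∂q_V = 0: 362 - 4q_V - (3/2)(q_A) = 0.
Apex's profit: π_A = (443 - 1.5Q)q_A - (65q_A + 3q_A²). Setting ∂π_A/∂q_A = 0: 378 - 9q_A - (3/2)(q_V) = 0.
Rearranging gives the reaction functions q_V = (362 - (3/2)q_A)/4 and q_A = (378 - (3/2)q_V)/9.
Substituting one into the other gives q_V = 1196/15 and q_A = 1292/45.
Price P = 443 - (3/2)·(976/9) = 841/3.
Vertex's profit: (841/3)·(1196/15) - 81·(1196/15) - (1/2)(1196/15)² = 12714.8089.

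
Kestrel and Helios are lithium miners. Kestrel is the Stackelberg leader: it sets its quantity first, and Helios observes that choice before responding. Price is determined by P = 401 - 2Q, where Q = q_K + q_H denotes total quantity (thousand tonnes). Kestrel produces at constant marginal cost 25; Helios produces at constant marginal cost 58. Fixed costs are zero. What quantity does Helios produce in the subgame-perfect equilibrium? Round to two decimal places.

34.63

The follower Helios best-responds to any q_K: π_H = (401 - 2Q)q_H - 58q_H.
Follower FOC: 343 - 2q_K - 4q_H = 0, so q_H(q_K) = (343 - 2q_K)/4.
Kestrel substitutes q_H(q_K) into its own profit: π_K = q_K(401 - 2q_K - (343 - 2q_K)/2) - 25q_K = (459/2 - q_K)q_K - 25q_K.
Maximising: ∂π_K/∂q_K = 409/2 - 2q_K = 0, giving q_K = 409/4.
Then q_H = (343 - 2·(409/4))/4 = 277/8.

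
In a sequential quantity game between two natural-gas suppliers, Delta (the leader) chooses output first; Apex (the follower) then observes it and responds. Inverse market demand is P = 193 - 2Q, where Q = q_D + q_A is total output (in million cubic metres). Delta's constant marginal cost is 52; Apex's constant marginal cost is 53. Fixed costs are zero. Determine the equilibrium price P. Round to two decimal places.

87.50

Solve by backward induction. Given q_D, the follower Apex maximises π_A = (193 - 2q_D - 2q_A)q_A - 53q_A.
Follower FOC: 140 - 2q_D - 4q_A = 0, so q_A(q_D) = (140 - 2q_D)/4.
Delta substitutes q_A(q_D) into its own profit: π_D = q_D(193 - 2q_D - (140 - 2q_D)/2) - 52q_D = (123 - q_D)q_D - 52q_D.
The leader's first-order condition 71 - 2q_D = 0 yields q_D = 71/2.
Then q_A = (140 - 2·(71/2))/4 = 69/4.
Total output Q = 211/4, so price P = 193 - 2·(211/4) = 175/2.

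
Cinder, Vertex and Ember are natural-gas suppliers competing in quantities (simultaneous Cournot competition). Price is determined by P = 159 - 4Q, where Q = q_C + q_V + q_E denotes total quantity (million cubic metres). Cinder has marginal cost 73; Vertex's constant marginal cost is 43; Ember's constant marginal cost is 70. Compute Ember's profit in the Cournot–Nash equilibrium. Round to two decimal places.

66.02

Cinder's profit: π_C = (159 - 4Q)q_C - (73q_C). Setting ∂π_C/∂q_C = 0: 86 - 8q_C - 4(q_V + q_E) = 0.
Vertex's profit: π_V = (159 - 4Q)q_V - (43q_V). Setting ∂π_V/∂q_V = 0: 116 - 8q_V - 4(q_C + q_E) = 0.
Ember's profit: π_E = (159 - 4Q)q_E - (70q_E). Setting ∂π_E/∂q_E = 0: 89 - 8q_E - 4(q_C + q_V) = 0.
Adding the 3 first-order conditions: 291 − 16Q = 0, so Q = 291/16.
Back-substituting: q_C = (86 − 291/4)/4 = 53/16, q_V = (116 − 291/4)/4 = 173/16, q_E = (89 − 291/4)/4 = 65/16.
Price P = 159 - 4·(291/16) = 345/4.
Ember's profit: (345/4 - 70)·(65/16) = 66.0156.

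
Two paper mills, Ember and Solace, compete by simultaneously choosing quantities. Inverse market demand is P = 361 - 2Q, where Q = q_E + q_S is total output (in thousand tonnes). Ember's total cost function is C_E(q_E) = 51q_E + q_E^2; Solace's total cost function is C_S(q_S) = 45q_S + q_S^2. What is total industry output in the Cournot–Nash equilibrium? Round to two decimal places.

Ember's profit: π_E = (361 - 2Q)q_E - (51q_E + q_E²). Setting ∂π_E/∂q_E = 0: 310 - 6q_E - 2(q_S) = 0.
Solace's profit: π_S = (361 - 2Q)q_S - (45q_S + q_S²). Setting ∂π_S/∂q_S = 0: 316 - 6q_S - 2(q_E) = 0.
So q_E = (310 - 2q_S)/6 and q_S = (316 - 2q_E)/6.
Solving the pair: q_E = 307/8, q_S = 319/8.
Total output Q = 307/8 + 319/8 = 313/4.

78.25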